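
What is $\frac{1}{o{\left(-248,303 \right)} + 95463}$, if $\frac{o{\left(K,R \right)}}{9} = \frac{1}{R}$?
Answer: $\frac{101}{9641766} \approx 1.0475 \cdot 10^{-5}$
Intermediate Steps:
$o{\left(K,R \right)} = \frac{9}{R}$
$\frac{1}{o{\left(-248,303 \right)} + 95463} = \frac{1}{\frac{9}{303} + 95463} = \frac{1}{9 \cdot \frac{1}{303} + 95463} = \frac{1}{\frac{3}{101} + 95463} = \frac{1}{\frac{9641766}{101}} = \frac{101}{9641766}$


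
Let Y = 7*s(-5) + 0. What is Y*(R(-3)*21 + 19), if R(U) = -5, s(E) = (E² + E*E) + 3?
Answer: -31906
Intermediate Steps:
s(E) = 3 + 2*E² (s(E) = (E² + E²) + 3 = 2*E² + 3 = 3 + 2*E²)
Y = 371 (Y = 7*(3 + 2*(-5)²) + 0 = 7*(3 + 2*25) + 0 = 7*(3 + 50) + 0 = 7*53 + 0 = 371 + 0 = 371)
Y*(R(-3)*21 + 19) = 371*(-5*21 + 19) = 371*(-105 + 19) = 371*(-86) = -31906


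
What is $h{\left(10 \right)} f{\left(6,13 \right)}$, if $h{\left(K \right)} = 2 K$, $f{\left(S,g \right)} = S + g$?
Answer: $380$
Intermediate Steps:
$h{\left(10 \right)} f{\left(6,13 \right)} = 2 \cdot 10 \left(6 + 13\right) = 20 \cdot 19 = 380$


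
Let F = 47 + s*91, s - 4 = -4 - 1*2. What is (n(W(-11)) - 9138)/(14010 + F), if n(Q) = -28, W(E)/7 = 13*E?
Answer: -9166/13875 ≈ -0.66061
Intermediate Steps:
s = -2 (s = 4 + (-4 - 1*2) = 4 + (-4 - 2) = 4 - 6 = -2)
W(E) = 91*E (W(E) = 7*(13*E) = 91*E)
F = -135 (F = 47 - 2*91 = 47 - 182 = -135)
(n(W(-11)) - 9138)/(14010 + F) = (-28 - 9138)/(14010 - 135) = -9166/13875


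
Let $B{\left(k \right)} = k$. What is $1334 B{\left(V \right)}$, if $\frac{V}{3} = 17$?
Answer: $68034$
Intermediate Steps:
$V = 51$ ($V = 3 \cdot 17 = 51$)
$1334 B{\left(V \right)} = 1334 \cdot 51 = 68034$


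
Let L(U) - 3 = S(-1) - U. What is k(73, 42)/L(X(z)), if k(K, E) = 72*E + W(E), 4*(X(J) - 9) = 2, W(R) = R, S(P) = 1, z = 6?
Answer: -6132/11 ≈ -557.45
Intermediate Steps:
X(J) = 19/2 (X(J) = 9 + (1/4)*2 = 9 + 1/2 = 19/2)
k(K, E) = 73*E (k(K, E) = 72*E + E = 73*E)
L(U) = 4 - U (L(U) = 3 + (1 - U) = 4 - U)
k(73, 42)/L(X(z)) = (73*42)/(4 - 1*19/2) = 3066/(4 - 19/2) = 3066/(-11/2) = 3066*(-2/11) = -6132/11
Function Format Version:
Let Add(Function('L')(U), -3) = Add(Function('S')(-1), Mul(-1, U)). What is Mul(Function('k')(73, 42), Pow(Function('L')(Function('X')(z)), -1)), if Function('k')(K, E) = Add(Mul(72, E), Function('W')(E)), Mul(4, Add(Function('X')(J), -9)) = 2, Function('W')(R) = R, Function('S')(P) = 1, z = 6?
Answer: Rational(-6132, 11) ≈ -557.45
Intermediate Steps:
Function('X')(J) = Rational(19, 2) (Function('X')(J) = Add(9, Mul(Rational(1, 4), 2)) = Add(9, Rational(1, 2)) = Rational(19, 2))
Function('k')(K, E) = Mul(73, E) (Function('k')(K, E) = Add(Mul(72, E), E) = Mul(73, E))
Function('L')(U) = Add(4, Mul(-1, U)) (Function('L')(U) = Add(3, Add(1, Mul(-1, U))) = Add(4, Mul(-1, U)))
Mul(Function('k')(73, 42), Pow(Function('L')(Function('X')(z)), -1)) = Mul(Mul(73, 42), Pow(Add(4, Mul(-1, Rational(19, 2))), -1)) = Mul(3066, Pow(Add(4, Rational(-19, 2)), -1)) = Mul(3066, Pow(Rational(-11, 2), -1)) = Mul(3066, Rational(-2, 11)) = Rational(-6132, 11)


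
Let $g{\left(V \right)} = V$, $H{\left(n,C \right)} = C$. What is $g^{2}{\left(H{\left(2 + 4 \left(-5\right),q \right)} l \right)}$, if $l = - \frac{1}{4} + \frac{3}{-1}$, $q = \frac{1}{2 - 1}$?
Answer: $\frac{169}{16} \approx 10.563$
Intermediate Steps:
$q = 1$ ($q = 1^{-1} = 1$)
$l = - \frac{13}{4}$ ($l = \left(-1\right) \frac{1}{4} + 3 \left(-1\right) = - \frac{1}{4} - 3 = - \frac{13}{4} \approx -3.25$)
$g^{2}{\left(H{\left(2 + 4 \left(-5\right),q \right)} l \right)} = \left(1 \left(- \frac{13}{4}\right)\right)^{2} = \left(- \frac{13}{4}\right)^{2} = \frac{169}{16}$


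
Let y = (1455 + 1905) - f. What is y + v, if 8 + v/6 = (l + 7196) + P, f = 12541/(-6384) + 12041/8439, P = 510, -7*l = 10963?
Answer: 240350529011/5986064 ≈ 40152.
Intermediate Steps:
l = -10963/7 (l = -⅐*10963 = -10963/7 ≈ -1566.1)
f = -3218195/5986064 (f = 12541*(-1/6384) + 12041*(1/8439) = -12541/6384 + 12041/8439 = -3218195/5986064 ≈ -0.53761)
v = 257538/7 (v = -48 + 6*((-10963/7 + 7196) + 510) = -48 + 6*(39409/7 + 510) = -48 + 6*(42979/7) = -48 + 257874/7 = 257538/7 ≈ 36791.)
y = 20116393235/5986064 (y = (1455 + 1905) - 1*(-3218195/5986064) = 3360 + 3218195/5986064 = 20116393235/5986064 ≈ 3360.5)
y + v = 20116393235/5986064 + 257538/7 = 240350529011/5986064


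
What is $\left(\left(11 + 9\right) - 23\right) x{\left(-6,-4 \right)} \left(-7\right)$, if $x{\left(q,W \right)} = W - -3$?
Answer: $-21$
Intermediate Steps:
$x{\left(q,W \right)} = 3 + W$ ($x{\left(q,W \right)} = W + 3 = 3 + W$)
$\left(\left(11 + 9\right) - 23\right) x{\left(-6,-4 \right)} \left(-7\right) = \left(\left(11 + 9\right) - 23\right) \left(3 - 4\right) \left(-7\right) = \left(20 - 23\right) \left(-1\right) \left(-7\right) = \left(-3\right) \left(-1\right) \left(-7\right) = 3 \left(-7\right) = -21$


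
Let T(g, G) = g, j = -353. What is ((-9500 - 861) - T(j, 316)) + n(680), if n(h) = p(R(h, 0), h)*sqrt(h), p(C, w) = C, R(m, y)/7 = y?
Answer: -10008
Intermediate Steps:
R(m, y) = 7*y
n(h) = 0 (n(h) = (7*0)*sqrt(h) = 0*sqrt(h) = 0)
((-9500 - 861) - T(j, 316)) + n(680) = ((-9500 - 861) - 1*(-353)) + 0 = (-10361 + 353) + 0 = -10008 + 0 = -10008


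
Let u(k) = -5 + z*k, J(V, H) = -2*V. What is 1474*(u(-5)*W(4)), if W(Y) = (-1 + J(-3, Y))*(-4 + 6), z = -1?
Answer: 0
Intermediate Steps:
W(Y) = 10 (W(Y) = (-1 - 2*(-3))*(-4 + 6) = (-1 + 6)*2 = 5*2 = 10)
u(k) = -5 - k
1474*(u(-5)*W(4)) = 1474*((-5 - 1*(-5))*10) = 1474*((-5 + 5)*10) = 1474*(0*10) = 1474*0 = 0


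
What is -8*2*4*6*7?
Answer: -2688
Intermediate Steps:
-8*2*4*6*7 = -64*6*7 = -8*48*7 = -384*7 = -2688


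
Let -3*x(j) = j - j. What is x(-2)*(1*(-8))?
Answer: 0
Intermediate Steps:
x(j) = 0 (x(j) = -(j - j)/3 = -⅓*0 = 0)
x(-2)*(1*(-8)) = 0*(1*(-8)) = 0*(-8) = 0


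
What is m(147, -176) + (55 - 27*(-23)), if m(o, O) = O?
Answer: 500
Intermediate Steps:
m(147, -176) + (55 - 27*(-23)) = -176 + (55 - 27*(-23)) = -176 + (55 + 621) = -176 + 676 = 500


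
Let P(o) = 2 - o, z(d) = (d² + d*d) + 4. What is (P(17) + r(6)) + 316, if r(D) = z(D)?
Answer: 377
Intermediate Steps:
z(d) = 4 + 2*d² (z(d) = (d² + d²) + 4 = 2*d² + 4 = 4 + 2*d²)
r(D) = 4 + 2*D²
(P(17) + r(6)) + 316 = ((2 - 1*17) + (4 + 2*6²)) + 316 = ((2 - 17) + (4 + 2*36)) + 316 = (-15 + (4 + 72)) + 316 = (-15 + 76) + 316 = 61 + 316 = 377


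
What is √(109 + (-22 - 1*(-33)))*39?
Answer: 78*√30 ≈ 427.22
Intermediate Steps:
√(109 + (-22 - 1*(-33)))*39 = √(109 + (-22 + 33))*39 = √(109 + 11)*39 = √120*39 = (2*√30)*39 = 78*√30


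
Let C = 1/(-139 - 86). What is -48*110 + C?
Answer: -1188001/225 ≈ -5280.0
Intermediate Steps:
C = -1/225 (C = 1/(-225) = -1/225 ≈ -0.0044444)
-48*110 + C = -48*110 - 1/225 = -5280 - 1/225 = -1188001/225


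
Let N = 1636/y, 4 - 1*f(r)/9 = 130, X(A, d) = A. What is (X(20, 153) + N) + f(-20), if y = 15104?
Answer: -4206055/3776 ≈ -1113.9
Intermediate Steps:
f(r) = -1134 (f(r) = 36 - 9*130 = 36 - 1170 = -1134)
N = 409/3776 (N = 1636/15104 = 1636*(1/15104) = 409/3776 ≈ 0.10832)
(X(20, 153) + N) + f(-20) = (20 + 409/3776) - 1134 = 75929/3776 - 1134 = -4206055/3776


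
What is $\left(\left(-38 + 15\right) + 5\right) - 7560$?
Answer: $-7578$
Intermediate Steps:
$\left(\left(-38 + 15\right) + 5\right) - 7560 = \left(-23 + 5\right) - 7560 = -18 - 7560 = -7578$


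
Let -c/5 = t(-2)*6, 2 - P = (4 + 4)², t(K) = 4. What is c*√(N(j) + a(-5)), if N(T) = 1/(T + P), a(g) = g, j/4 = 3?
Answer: -12*I*√502 ≈ -268.86*I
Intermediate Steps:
j = 12 (j = 4*3 = 12)
P = -62 (P = 2 - (4 + 4)² = 2 - 1*8² = 2 - 1*64 = 2 - 64 = -62)
c = -120 (c = -20*6 = -5*24 = -120)
N(T) = 1/(-62 + T) (N(T) = 1/(T - 62) = 1/(-62 + T))
c*√(N(j) + a(-5)) = -120*√(1/(-62 + 12) - 5) = -120*√(1/(-50) - 5) = -120*√(-1/50 - 5) = -12*I*√502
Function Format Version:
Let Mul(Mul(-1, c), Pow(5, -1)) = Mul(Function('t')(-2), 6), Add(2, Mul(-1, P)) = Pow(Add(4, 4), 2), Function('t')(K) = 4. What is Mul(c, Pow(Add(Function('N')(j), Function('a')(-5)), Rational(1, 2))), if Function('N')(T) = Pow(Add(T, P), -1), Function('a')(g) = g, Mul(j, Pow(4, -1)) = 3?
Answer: Mul(-12, I, Pow(502, Rational(1, 2))) ≈ Mul(-268.86, I)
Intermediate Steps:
j = 12 (j = Mul(4, 3) = 12)
P = -62 (P = Add(2, Mul(-1, Pow(Add(4, 4), 2))) = Add(2, Mul(-1, Pow(8, 2))) = Add(2, Mul(-1, 64)) = Add(2, -64) = -62)
c = -120 (c = Mul(-5, Mul(4, 6)) = Mul(-5, 24) = -120)
Function('N')(T) = Pow(Add(-62, T), -1) (Function('N')(T) = Pow(Add(T, -62), -1) = Pow(Add(-62, T), -1))
Mul(c, Pow(Add(Function('N')(j), Function('a')(-5)), Rational(1, 2))) = Mul(-120, Pow(Add(Pow(Add(-62, 12), -1), -5), Rational(1, 2))) = Mul(-120, Pow(Add(Pow(-50, -1), -5), Rational(1, 2))) = Mul(-120, Pow(Add(Rational(-1, 50), -5), Rational(1, 2))) = Mul(-120, Pow(Rational(-251, 50), Rational(1, 2))) = Mul(-120, Mul(Rational(1, 10), I, Pow(502, Rational(1, 2)))) = Mul(-12, I, Pow(502, Rational(1, 2)))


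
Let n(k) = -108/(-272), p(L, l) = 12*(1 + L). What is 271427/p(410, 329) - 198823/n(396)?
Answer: -7408125991/14796 ≈ -5.0068e+5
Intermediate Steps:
p(L, l) = 12 + 12*L
n(k) = 27/68 (n(k) = -108*(-1/272) = 27/68)
271427/p(410, 329) - 198823/n(396) = 271427/(12 + 12*410) - 198823/27/68 = 271427/(12 + 4920) - 198823*68/27 = 271427/4932 - 13519964/27 = -7408125991/14796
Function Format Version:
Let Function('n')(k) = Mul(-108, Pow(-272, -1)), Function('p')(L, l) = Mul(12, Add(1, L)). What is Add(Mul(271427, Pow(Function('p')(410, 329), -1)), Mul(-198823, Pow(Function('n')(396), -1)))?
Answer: Rational(-7408125991, 14796) ≈ -5.0068e+5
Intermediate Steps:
Function('p')(L, l) = Add(12, Mul(12, L))
Function('n')(k) = Rational(27, 68) (Function('n')(k) = Mul(-108, Rational(-1, 272)) = Rational(27, 68))
Add(Mul(271427, Pow(Function('p')(410, 329), -1)), Mul(-198823, Pow(Function('n')(396), -1))) = Add(Mul(271427, Pow(Add(12, Mul(12, 410)), -1)), Mul(-198823, Pow(Rational(27, 68), -1))) = Add(Mul(271427, Pow(Add(12, 4920), -1)), Mul(-198823, Rational(68, 27))) = Add(Mul(271427, Pow(4932, -1)), Rational(-13519964, 27)) = Add(Mul(271427, Rational(1, 4932)), Rational(-13519964, 27)) = Add(Rational(271427, 4932), Rational(-13519964, 27)) = Rational(-7408125991, 14796)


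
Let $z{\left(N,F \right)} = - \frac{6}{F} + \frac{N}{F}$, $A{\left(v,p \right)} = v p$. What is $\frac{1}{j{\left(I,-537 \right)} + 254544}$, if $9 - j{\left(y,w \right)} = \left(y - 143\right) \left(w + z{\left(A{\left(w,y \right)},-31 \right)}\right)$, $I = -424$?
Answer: $- \frac{31}{130643400} \approx -2.3729 \cdot 10^{-7}$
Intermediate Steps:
$A{\left(v,p \right)} = p v$
$j{\left(y,w \right)} = 9 - \left(-143 + y\right) \left(\frac{6}{31} + w - \frac{w y}{31}\right)$ ($j{\left(y,w \right)} = 9 - \left(y - 143\right) \left(w + \frac{-6 + y w}{-31}\right) = 9 - \left(-143 + y\right) \left(w - \frac{-6 + w y}{31}\right) = 9 - \left(-143 + y\right) \left(w - \left(- \frac{6}{31} + \frac{w y}{31}\right)\right) = 9 - \left(-143 + y\right) \left(\frac{6}{31} + w - \frac{w y}{31}\right)$)
$\frac{1}{j{\left(I,-537 \right)} + 254544} = \frac{1}{\left(\frac{1137}{31} + 143 \left(-537\right) - \left(- \frac{93438}{31}\right) \left(-424\right) + \frac{1}{31} \left(-424\right) \left(-6 - -227688\right)\right) + 254544} = \frac{1}{\left(\frac{1137}{31} - 76791 - \frac{39617712}{31} + \frac{1}{31} \left(-424\right) \left(-6 + 227688\right)\right) + 254544} = \frac{1}{\left(\frac{1137}{31} - 76791 - \frac{39617712}{31} + \frac{1}{31} \left(-424\right) 227682\right) + 254544} = \frac{1}{\left(\frac{1137}{31} - 76791 - \frac{39617712}{31} - \frac{96537168}{31}\right) + 254544} = \frac{1}{- \frac{138534264}{31} + 254544} = \frac{1}{- \frac{130643400}{31}} = - \frac{31}{130643400}$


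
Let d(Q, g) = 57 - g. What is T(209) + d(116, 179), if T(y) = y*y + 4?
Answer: 43563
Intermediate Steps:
T(y) = 4 + y² (T(y) = y² + 4 = 4 + y²)
T(209) + d(116, 179) = (4 + 209²) + (57 - 1*179) = (4 + 43681) + (57 - 179) = 43685 - 122 = 43563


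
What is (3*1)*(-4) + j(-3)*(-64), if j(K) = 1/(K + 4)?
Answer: -76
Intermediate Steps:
j(K) = 1/(4 + K)
(3*1)*(-4) + j(-3)*(-64) = (3*1)*(-4) - 64/(4 - 3) = 3*(-4) - 64/1 = -12 + 1*(-64) = -12 - 64 = -76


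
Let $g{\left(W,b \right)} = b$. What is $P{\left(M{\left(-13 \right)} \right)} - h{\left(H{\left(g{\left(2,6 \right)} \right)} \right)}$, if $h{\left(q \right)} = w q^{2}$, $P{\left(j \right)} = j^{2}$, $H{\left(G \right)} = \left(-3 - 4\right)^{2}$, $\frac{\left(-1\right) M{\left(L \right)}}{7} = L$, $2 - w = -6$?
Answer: $-10927$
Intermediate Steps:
$w = 8$ ($w = 2 - -6 = 2 + 6 = 8$)
$M{\left(L \right)} = - 7 L$
$H{\left(G \right)} = 49$ ($H{\left(G \right)} = \left(-7\right)^{2} = 49$)
$h{\left(q \right)} = 8 q^{2}$
$P{\left(M{\left(-13 \right)} \right)} - h{\left(H{\left(g{\left(2,6 \right)} \right)} \right)} = \left(\left(-7\right) \left(-13\right)\right)^{2} - 8 \cdot 49^{2} = 91^{2} - 8 \cdot 2401 = 8281 - 19208 = -10927$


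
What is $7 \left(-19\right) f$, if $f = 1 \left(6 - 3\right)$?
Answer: $-399$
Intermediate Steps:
$f = 3$ ($f = 1 \cdot 3 = 3$)
$7 \left(-19\right) f = 7 \left(-19\right) 3 = \left(-133\right) 3 = -399$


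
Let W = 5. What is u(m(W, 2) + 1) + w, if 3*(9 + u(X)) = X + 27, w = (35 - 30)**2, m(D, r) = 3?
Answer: 79/3 ≈ 26.333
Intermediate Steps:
w = 25 (w = 5**2 = 25)
u(X) = X/3 (u(X) = -9 + (X + 27)/3 = -9 + (27 + X)/3 = -9 + (9 + X/3) = X/3)
u(m(W, 2) + 1) + w = (3 + 1)/3 + 25 = (1/3)*4 + 25 = 4/3 + 25 = 79/3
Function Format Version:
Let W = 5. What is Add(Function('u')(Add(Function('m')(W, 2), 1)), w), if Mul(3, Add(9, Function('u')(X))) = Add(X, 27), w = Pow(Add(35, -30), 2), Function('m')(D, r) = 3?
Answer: Rational(79, 3) ≈ 26.333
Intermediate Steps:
w = 25 (w = Pow(5, 2) = 25)
Function('u')(X) = Mul(Rational(1, 3), X) (Function('u')(X) = Add(-9, Mul(Rational(1, 3), Add(X, 27))) = Add(-9, Mul(Rational(1, 3), Add(27, X))) = Add(-9, Add(9, Mul(Rational(1, 3), X))) = Mul(Rational(1, 3), X))
Add(Function('u')(Add(Function('m')(W, 2), 1)), w) = Add(Mul(Rational(1, 3), Add(3, 1)), 25) = Add(Mul(Rational(1, 3), 4), 25) = Add(Rational(4, 3), 25) = Rational(79, 3)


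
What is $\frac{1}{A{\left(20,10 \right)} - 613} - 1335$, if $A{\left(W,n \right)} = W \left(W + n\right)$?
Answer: $- \frac{17356}{13} \approx -1335.1$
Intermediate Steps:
$\frac{1}{A{\left(20,10 \right)} - 613} - 1335 = \frac{1}{20 \left(20 + 10\right) - 613} - 1335 = \frac{1}{20 \cdot 30 - 613} - 1335 = \frac{1}{600 - 613} - 1335 = \frac{1}{-13} - 1335 = - \frac{1}{13} - 1335 = - \frac{17356}{13}$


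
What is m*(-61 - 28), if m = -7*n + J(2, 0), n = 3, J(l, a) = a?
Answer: 1869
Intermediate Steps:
m = -21 (m = -7*3 + 0 = -21 + 0 = -21)
m*(-61 - 28) = -21*(-61 - 28) = -21*(-89) = 1869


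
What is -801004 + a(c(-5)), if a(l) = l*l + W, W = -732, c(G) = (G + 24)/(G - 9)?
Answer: -157139895/196 ≈ -8.0173e+5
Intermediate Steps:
c(G) = (24 + G)/(-9 + G)
a(l) = -732 + l² (a(l) = l*l - 732 = l² - 732 = -732 + l²)
-801004 + a(c(-5)) = -801004 + (-732 + ((24 - 5)/(-9 - 5))²) = -801004 + (-732 + (19/(-14))²) = -801004 + (-732 + (-1/14*19)²) = -801004 + (-732 + (-19/14)²) = -801004 + (-732 + 361/196) = -801004 - 143111/196 = -157139895/196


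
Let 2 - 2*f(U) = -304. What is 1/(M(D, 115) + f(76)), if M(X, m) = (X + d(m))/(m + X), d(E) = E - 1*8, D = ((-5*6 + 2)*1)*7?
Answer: 81/12482 ≈ 0.0064893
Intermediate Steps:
D = -196 (D = ((-30 + 2)*1)*7 = -28*1*7 = -28*7 = -196)
f(U) = 153 (f(U) = 1 - 1/2*(-304) = 1 + 152 = 153)
d(E) = -8 + E (d(E) = E - 8 = -8 + E)
M(X, m) = (-8 + X + m)/(X + m) (M(X, m) = (X + (-8 + m))/(m + X) = (-8 + X + m)/(X + m))
1/(M(D, 115) + f(76)) = 1/((-8 - 196 + 115)/(-196 + 115) + 153) = 1/(-89/(-81) + 153) = 1/(-1/81*(-89) + 153) = 1/(89/81 + 153) = 1/(12482/81) = 81/12482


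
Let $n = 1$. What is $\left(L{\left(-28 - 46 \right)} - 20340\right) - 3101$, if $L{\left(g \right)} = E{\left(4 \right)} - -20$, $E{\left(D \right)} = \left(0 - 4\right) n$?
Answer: $-23425$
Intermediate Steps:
$E{\left(D \right)} = -4$ ($E{\left(D \right)} = \left(0 - 4\right) 1 = \left(-4\right) 1 = -4$)
$L{\left(g \right)} = 16$ ($L{\left(g \right)} = -4 - -20 = -4 + 20 = 16$)
$\left(L{\left(-28 - 46 \right)} - 20340\right) - 3101 = \left(16 - 20340\right) - 3101 = -20324 - 3101 = -23425$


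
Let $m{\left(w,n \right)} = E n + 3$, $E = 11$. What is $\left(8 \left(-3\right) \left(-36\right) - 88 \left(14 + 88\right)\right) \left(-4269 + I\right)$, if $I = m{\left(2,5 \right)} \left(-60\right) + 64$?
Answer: $62340720$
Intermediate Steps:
$m{\left(w,n \right)} = 3 + 11 n$ ($m{\left(w,n \right)} = 11 n + 3 = 3 + 11 n$)
$I = -3416$ ($I = \left(3 + 11 \cdot 5\right) \left(-60\right) + 64 = \left(3 + 55\right) \left(-60\right) + 64 = 58 \left(-60\right) + 64 = -3480 + 64 = -3416$)
$\left(8 \left(-3\right) \left(-36\right) - 88 \left(14 + 88\right)\right) \left(-4269 + I\right) = \left(8 \left(-3\right) \left(-36\right) - 88 \left(14 + 88\right)\right) \left(-4269 - 3416\right) = \left(\left(-24\right) \left(-36\right) - 8976\right) \left(-7685\right) = \left(864 - 8976\right) \left(-7685\right) = \left(-8112\right) \left(-7685\right) = 62340720$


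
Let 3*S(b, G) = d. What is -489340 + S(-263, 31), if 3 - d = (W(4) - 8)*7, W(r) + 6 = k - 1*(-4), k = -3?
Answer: -1467926/3 ≈ -4.8931e+5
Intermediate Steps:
W(r) = -5 (W(r) = -6 + (-3 - 1*(-4)) = -6 + (-3 + 4) = -6 + 1 = -5)
d = 94 (d = 3 - (-5 - 8)*7 = 3 - (-13)*7 = 3 - 1*(-91) = 3 + 91 = 94)
S(b, G) = 94/3 (S(b, G) = (1/3)*94 = 94/3)
-489340 + S(-263, 31) = -489340 + 94/3 = -1467926/3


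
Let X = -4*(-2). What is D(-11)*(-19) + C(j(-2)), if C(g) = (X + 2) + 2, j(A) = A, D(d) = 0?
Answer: 12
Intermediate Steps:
X = 8
C(g) = 12 (C(g) = (8 + 2) + 2 = 10 + 2 = 12)
D(-11)*(-19) + C(j(-2)) = 0*(-19) + 12 = 0 + 12 = 12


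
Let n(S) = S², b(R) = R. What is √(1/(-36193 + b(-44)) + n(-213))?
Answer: 2*√14893737227781/36237 ≈ 213.00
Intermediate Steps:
√(1/(-36193 + b(-44)) + n(-213)) = √(1/(-36193 - 44) + (-213)²) = √(1/(-36237) + 45369) = √(-1/36237 + 45369) = √(1644036452/36237) = 2*√14893737227781/36237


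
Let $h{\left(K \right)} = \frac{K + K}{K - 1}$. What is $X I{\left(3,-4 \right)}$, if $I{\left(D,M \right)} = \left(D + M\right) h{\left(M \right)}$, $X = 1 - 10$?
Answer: $\frac{72}{5} \approx 14.4$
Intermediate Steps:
$h{\left(K \right)} = \frac{2 K}{-1 + K}$
$X = -9$ ($X = 1 - 10 = -9$)
$I{\left(D,M \right)} = \frac{2 M \left(D + M\right)}{-1 + M}$ ($I{\left(D,M \right)} = \left(D + M\right) \frac{2 M}{-1 + M} = \frac{2 M \left(D + M\right)}{-1 + M}$)
$X I{\left(3,-4 \right)} = - 9 \cdot 2 \left(-4\right) \frac{1}{-1 - 4} \left(3 - 4\right) = - 9 \cdot 2 \left(-4\right) \frac{1}{-5} \left(-1\right) = - 9 \cdot 2 \left(-4\right) \left(- \frac{1}{5}\right) \left(-1\right) = \left(-9\right) \left(- \frac{8}{5}\right) = \frac{72}{5}$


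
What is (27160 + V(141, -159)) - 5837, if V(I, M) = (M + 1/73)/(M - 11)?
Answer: 132315018/6205 ≈ 21324.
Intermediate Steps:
V(I, M) = (1/73 + M)/(-11 + M) (V(I, M) = (M + 1/73)/(-11 + M) = (1/73 + M)/(-11 + M))
(27160 + V(141, -159)) - 5837 = (27160 + (1/73 - 159)/(-11 - 159)) - 5837 = (27160 - 11606/73/(-170)) - 5837 = (27160 - 1/170*(-11606/73)) - 5837 = (27160 + 5803/6205) - 5837 = 168533603/6205 - 5837 = 132315018/6205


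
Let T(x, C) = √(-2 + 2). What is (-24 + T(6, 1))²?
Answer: 576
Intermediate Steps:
T(x, C) = 0 (T(x, C) = √0 = 0)
(-24 + T(6, 1))² = (-24 + 0)² = (-24)² = 576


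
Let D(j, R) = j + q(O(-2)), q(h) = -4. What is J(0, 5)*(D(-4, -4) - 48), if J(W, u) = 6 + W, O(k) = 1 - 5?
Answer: -336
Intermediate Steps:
O(k) = -4
D(j, R) = -4 + j (D(j, R) = j - 4 = -4 + j)
J(0, 5)*(D(-4, -4) - 48) = (6 + 0)*((-4 - 4) - 48) = 6*(-8 - 48) = 6*(-56) = -336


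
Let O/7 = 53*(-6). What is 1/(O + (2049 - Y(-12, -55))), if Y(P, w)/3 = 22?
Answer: -1/243 ≈ -0.0041152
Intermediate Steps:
Y(P, w) = 66 (Y(P, w) = 3*22 = 66)
O = -2226 (O = 7*(53*(-6)) = 7*(-318) = -2226)
1/(O + (2049 - Y(-12, -55))) = 1/(-2226 + (2049 - 1*66)) = 1/(-2226 + (2049 - 66)) = 1/(-2226 + 1983) = 1/(-243) = -1/243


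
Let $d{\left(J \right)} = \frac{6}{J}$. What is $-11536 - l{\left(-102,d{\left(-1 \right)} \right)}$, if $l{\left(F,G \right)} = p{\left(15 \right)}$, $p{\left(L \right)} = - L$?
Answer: $-11521$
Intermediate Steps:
$l{\left(F,G \right)} = -15$ ($l{\left(F,G \right)} = \left(-1\right) 15 = -15$)
$-11536 - l{\left(-102,d{\left(-1 \right)} \right)} = -11536 - -15 = -11536 + 15 = -11521$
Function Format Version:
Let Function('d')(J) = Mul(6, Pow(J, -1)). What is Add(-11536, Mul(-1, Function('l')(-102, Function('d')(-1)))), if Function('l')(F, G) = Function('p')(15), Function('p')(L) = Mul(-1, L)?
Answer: -11521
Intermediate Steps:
Function('l')(F, G) = -15 (Function('l')(F, G) = Mul(-1, 15) = -15)
Add(-11536, Mul(-1, Function('l')(-102, Function('d')(-1)))) = Add(-11536, Mul(-1, -15)) = Add(-11536, 15) = -11521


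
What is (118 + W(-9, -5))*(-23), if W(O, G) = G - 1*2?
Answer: -2553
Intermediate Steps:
W(O, G) = -2 + G (W(O, G) = G - 2 = -2 + G)
(118 + W(-9, -5))*(-23) = (118 + (-2 - 5))*(-23) = (118 - 7)*(-23) = 111*(-23) = -2553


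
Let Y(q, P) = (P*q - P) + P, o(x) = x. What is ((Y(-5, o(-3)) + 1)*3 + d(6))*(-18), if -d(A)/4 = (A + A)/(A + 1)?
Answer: -5184/7 ≈ -740.57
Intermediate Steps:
Y(q, P) = P*q (Y(q, P) = (-P + P*q) + P = P*q)
d(A) = -8*A/(1 + A) (d(A) = -4*(A + A)/(A + 1) = -4*2*A/(1 + A) = -8*A/(1 + A))
((Y(-5, o(-3)) + 1)*3 + d(6))*(-18) = ((-3*(-5) + 1)*3 - 8*6/(1 + 6))*(-18) = ((15 + 1)*3 - 8*6/7)*(-18) = (16*3 - 8*6*⅐)*(-18) = (48 - 48/7)*(-18) = (288/7)*(-18) = -5184/7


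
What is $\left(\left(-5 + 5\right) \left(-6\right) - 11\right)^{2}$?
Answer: $121$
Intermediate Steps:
$\left(\left(-5 + 5\right) \left(-6\right) - 11\right)^{2} = \left(0 \left(-6\right) - 11\right)^{2} = \left(0 - 11\right)^{2} = \left(-11\right)^{2} = 121$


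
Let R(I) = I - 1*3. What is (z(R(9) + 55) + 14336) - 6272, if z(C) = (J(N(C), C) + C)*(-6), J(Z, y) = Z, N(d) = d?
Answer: 7332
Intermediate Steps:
R(I) = -3 + I (R(I) = I - 3 = -3 + I)
z(C) = -12*C (z(C) = (C + C)*(-6) = (2*C)*(-6) = -12*C)
(z(R(9) + 55) + 14336) - 6272 = (-12*((-3 + 9) + 55) + 14336) - 6272 = (-12*(6 + 55) + 14336) - 6272 = (-12*61 + 14336) - 6272 = (-732 + 14336) - 6272 = 13604 - 6272 = 7332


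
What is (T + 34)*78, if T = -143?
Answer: -8502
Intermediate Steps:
(T + 34)*78 = (-143 + 34)*78 = -109*78 = -8502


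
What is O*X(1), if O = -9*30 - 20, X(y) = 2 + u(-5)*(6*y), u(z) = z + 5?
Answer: -580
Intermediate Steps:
u(z) = 5 + z
X(y) = 2 (X(y) = 2 + (5 - 5)*(6*y) = 2 + 0*(6*y) = 2 + 0 = 2)
O = -290 (O = -270 - 20 = -290)
O*X(1) = -290*2 = -580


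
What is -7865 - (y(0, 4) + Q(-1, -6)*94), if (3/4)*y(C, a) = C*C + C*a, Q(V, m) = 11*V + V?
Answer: -6737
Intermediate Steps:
Q(V, m) = 12*V
y(C, a) = 4*C**2/3 + 4*C*a/3 (y(C, a) = 4*(C*C + C*a)/3 = 4*(C**2 + C*a)/3 = 4*C**2/3 + 4*C*a/3)
-7865 - (y(0, 4) + Q(-1, -6)*94) = -7865 - ((4/3)*0*(0 + 4) + (12*(-1))*94) = -7865 - ((4/3)*0*4 - 12*94) = -7865 - (0 - 1128) = -7865 - 1*(-1128) = -7865 + 1128 = -6737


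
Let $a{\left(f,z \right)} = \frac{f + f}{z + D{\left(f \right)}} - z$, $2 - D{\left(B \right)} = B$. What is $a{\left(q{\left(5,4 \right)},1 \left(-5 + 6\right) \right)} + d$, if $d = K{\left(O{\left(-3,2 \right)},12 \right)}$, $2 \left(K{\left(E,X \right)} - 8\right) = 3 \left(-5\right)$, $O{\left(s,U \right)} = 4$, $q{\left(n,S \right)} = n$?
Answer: $- \frac{11}{2} \approx -5.5$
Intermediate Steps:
$D{\left(B \right)} = 2 - B$
$K{\left(E,X \right)} = \frac{1}{2}$ ($K{\left(E,X \right)} = 8 + \frac{3 \left(-5\right)}{2} = 8 + \frac{1}{2} \left(-15\right) = 8 - \frac{15}{2} = \frac{1}{2}$)
$a{\left(f,z \right)} = - z + \frac{2 f}{2 + z - f}$ ($a{\left(f,z \right)} = \frac{f + f}{z - \left(-2 + f\right)} - z = \frac{2 f}{2 + z - f} - z = - z + \frac{2 f}{2 + z - f}$)
$d = \frac{1}{2} \approx 0.5$
$a{\left(q{\left(5,4 \right)},1 \left(-5 + 6\right) \right)} + d = \frac{- \left(1 \left(-5 + 6\right)\right)^{2} + 2 \cdot 5 + 1 \left(-5 + 6\right) \left(-2 + 5\right)}{2 + 1 \left(-5 + 6\right) - 5} + \frac{1}{2} = \frac{- \left(1 \cdot 1\right)^{2} + 10 + 1 \cdot 1 \cdot 3}{2 + 1 \cdot 1 - 5} + \frac{1}{2} = \frac{- 1^{2} + 10 + 1 \cdot 3}{2 + 1 - 5} + \frac{1}{2} = \frac{\left(-1\right) 1 + 10 + 3}{-2} + \frac{1}{2} = - \frac{-1 + 10 + 3}{2} + \frac{1}{2} = \left(- \frac{1}{2}\right) 12 + \frac{1}{2} = -6 + \frac{1}{2} = - \frac{11}{2}$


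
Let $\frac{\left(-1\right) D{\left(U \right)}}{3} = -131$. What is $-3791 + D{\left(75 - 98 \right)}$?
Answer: $-3398$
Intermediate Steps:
$D{\left(U \right)} = 393$ ($D{\left(U \right)} = \left(-3\right) \left(-131\right) = 393$)
$-3791 + D{\left(75 - 98 \right)} = -3791 + 393 = -3398$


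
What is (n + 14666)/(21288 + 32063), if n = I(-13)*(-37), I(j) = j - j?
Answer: 14666/53351 ≈ 0.27490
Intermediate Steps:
I(j) = 0
n = 0 (n = 0*(-37) = 0)
(n + 14666)/(21288 + 32063) = (0 + 14666)/(21288 + 32063) = 14666/53351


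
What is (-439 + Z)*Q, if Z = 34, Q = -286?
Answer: 115830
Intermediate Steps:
(-439 + Z)*Q = (-439 + 34)*(-286) = -405*(-286) = 115830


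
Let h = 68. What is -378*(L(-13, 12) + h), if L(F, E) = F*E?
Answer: 33264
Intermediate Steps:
L(F, E) = E*F
-378*(L(-13, 12) + h) = -378*(12*(-13) + 68) = -378*(-156 + 68) = -378*(-88) = 33264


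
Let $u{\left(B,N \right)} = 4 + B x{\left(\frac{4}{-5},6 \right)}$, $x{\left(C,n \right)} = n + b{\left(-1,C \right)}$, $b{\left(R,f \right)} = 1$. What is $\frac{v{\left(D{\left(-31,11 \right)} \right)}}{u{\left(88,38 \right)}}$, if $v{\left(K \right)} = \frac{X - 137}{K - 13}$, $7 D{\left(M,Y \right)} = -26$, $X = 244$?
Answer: $- \frac{749}{72540} \approx -0.010325$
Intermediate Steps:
$x{\left(C,n \right)} = 1 + n$ ($x{\left(C,n \right)} = n + 1 = 1 + n$)
$D{\left(M,Y \right)} = - \frac{26}{7}$ ($D{\left(M,Y \right)} = \frac{1}{7} \left(-26\right) = - \frac{26}{7}$)
$u{\left(B,N \right)} = 4 + 7 B$ ($u{\left(B,N \right)} = 4 + B \left(1 + 6\right) = 4 + B 7 = 4 + 7 B$)
$v{\left(K \right)} = \frac{107}{-13 + K}$ ($v{\left(K \right)} = \frac{244 - 137}{K - 13} = \frac{107}{-13 + K}$)
$\frac{v{\left(D{\left(-31,11 \right)} \right)}}{u{\left(88,38 \right)}} = \frac{107 \frac{1}{-13 - \frac{26}{7}}}{4 + 7 \cdot 88} = \frac{107 \frac{1}{- \frac{117}{7}}}{4 + 616} = \frac{107 \left(- \frac{7}{117}\right)}{620} = \left(- \frac{749}{117}\right) \frac{1}{620} = - \frac{749}{72540}$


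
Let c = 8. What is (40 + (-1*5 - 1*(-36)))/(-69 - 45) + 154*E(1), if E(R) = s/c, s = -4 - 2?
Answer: -6619/57 ≈ -116.12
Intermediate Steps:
s = -6
E(R) = -3/4 (E(R) = -6/8 = -6*1/8 = -3/4)
(40 + (-1*5 - 1*(-36)))/(-69 - 45) + 154*E(1) = (40 + (-1*5 - 1*(-36)))/(-69 - 45) + 154*(-3/4) = (40 + (-5 + 36))/(-114) - 231/2 = (40 + 31)*(-1/114) - 231/2 = 71*(-1/114) - 231/2 = -71/114 - 231/2 = -6619/57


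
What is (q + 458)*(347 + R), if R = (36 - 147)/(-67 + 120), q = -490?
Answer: -584960/53 ≈ -11037.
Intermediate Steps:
R = -111/53 ≈ -2.0943
(q + 458)*(347 + R) = (-490 + 458)*(347 - 111/53) = -32*18280/53 = -584960/53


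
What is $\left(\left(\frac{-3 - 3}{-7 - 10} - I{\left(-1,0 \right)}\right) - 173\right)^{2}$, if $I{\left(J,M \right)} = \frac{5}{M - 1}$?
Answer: $\frac{8122500}{289} \approx 28106.0$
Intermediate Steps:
$I{\left(J,M \right)} = \frac{5}{-1 + M}$ ($I{\left(J,M \right)} = \frac{5}{M - 1} = \frac{5}{-1 + M}$)
$\left(\left(\frac{-3 - 3}{-7 - 10} - I{\left(-1,0 \right)}\right) - 173\right)^{2} = \left(\left(\frac{-3 - 3}{-7 - 10} - \frac{5}{-1 + 0}\right) - 173\right)^{2} = \left(\left(- \frac{6}{-17} - \frac{5}{-1}\right) - 173\right)^{2} = \left(\left(\left(-6\right) \left(- \frac{1}{17}\right) - 5 \left(-1\right)\right) - 173\right)^{2} = \left(\left(\frac{6}{17} - -5\right) - 173\right)^{2} = \left(\left(\frac{6}{17} + 5\right) - 173\right)^{2} = \left(\frac{91}{17} - 173\right)^{2} = \left(- \frac{2850}{17}\right)^{2} = \frac{8122500}{289}$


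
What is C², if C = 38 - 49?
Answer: 121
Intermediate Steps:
C = -11
C² = (-11)² = 121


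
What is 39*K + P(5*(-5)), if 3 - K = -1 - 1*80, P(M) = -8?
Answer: 3268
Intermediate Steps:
K = 84 (K = 3 - (-1 - 1*80) = 3 - (-1 - 80) = 3 - 1*(-81) = 3 + 81 = 84)
39*K + P(5*(-5)) = 39*84 - 8 = 3276 - 8 = 3268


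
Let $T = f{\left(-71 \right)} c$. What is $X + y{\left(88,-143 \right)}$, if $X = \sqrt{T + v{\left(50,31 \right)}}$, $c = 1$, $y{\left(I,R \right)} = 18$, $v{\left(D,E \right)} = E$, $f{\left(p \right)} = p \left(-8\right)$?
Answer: $18 + \sqrt{599} \approx 42.474$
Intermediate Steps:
$f{\left(p \right)} = - 8 p$
$T = 568$ ($T = \left(-8\right) \left(-71\right) 1 = 568 \cdot 1 = 568$)
$X = \sqrt{599}$ ($X = \sqrt{568 + 31} = \sqrt{599} \approx 24.474$)
$X + y{\left(88,-143 \right)} = \sqrt{599} + 18 = 18 + \sqrt{599}$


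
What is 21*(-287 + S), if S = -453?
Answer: -15540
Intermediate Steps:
21*(-287 + S) = 21*(-287 - 453) = 21*(-740) = -15540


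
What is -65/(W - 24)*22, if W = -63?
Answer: 1430/87 ≈ 16.437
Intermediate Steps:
-65/(W - 24)*22 = -65/(-63 - 24)*22 = -65/(-87)*22 = -65*(-1/87)*22 = (65/87)*22 = 1430/87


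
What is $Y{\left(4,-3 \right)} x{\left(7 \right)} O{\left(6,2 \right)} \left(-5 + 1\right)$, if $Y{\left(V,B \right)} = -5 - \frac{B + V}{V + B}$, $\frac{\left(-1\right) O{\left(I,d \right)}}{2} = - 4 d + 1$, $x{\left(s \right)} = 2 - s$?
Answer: $-1680$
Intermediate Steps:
$O{\left(I,d \right)} = -2 + 8 d$ ($O{\left(I,d \right)} = - 2 \left(- 4 d + 1\right) = - 2 \left(1 - 4 d\right) = -2 + 8 d$)
$Y{\left(V,B \right)} = -6$ ($Y{\left(V,B \right)} = -5 - \frac{B + V}{B + V} = -5 - 1 = -6$)
$Y{\left(4,-3 \right)} x{\left(7 \right)} O{\left(6,2 \right)} \left(-5 + 1\right) = - 6 \left(2 - 7\right) \left(-2 + 8 \cdot 2\right) \left(-5 + 1\right) = - 6 \left(2 - 7\right) \left(-2 + 16\right) \left(-4\right) = \left(-6\right) \left(-5\right) 14 \left(-4\right) = 30 \left(-56\right) = -1680$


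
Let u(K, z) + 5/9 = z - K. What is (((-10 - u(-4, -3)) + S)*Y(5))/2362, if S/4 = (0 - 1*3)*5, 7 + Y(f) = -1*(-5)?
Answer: 634/10629 ≈ 0.059648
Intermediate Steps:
u(K, z) = -5/9 + z - K (u(K, z) = -5/9 + (z - K) = -5/9 + z - K)
Y(f) = -2 (Y(f) = -7 - 1*(-5) = -7 + 5 = -2)
S = -60 (S = 4*((0 - 1*3)*5) = 4*((0 - 3)*5) = 4*(-3*5) = 4*(-15) = -60)
(((-10 - u(-4, -3)) + S)*Y(5))/2362 = (((-10 - (-5/9 - 3 - 1*(-4))) - 60)*(-2))/2362 = (((-10 - (-5/9 - 3 + 4)) - 60)*(-2))*(1/2362) = (((-10 - 1*4/9) - 60)*(-2))*(1/2362) = (((-10 - 4/9) - 60)*(-2))*(1/2362) = ((-94/9 - 60)*(-2))*(1/2362) = -634/9*(-2)*(1/2362) = (1268/9)*(1/2362) = 634/10629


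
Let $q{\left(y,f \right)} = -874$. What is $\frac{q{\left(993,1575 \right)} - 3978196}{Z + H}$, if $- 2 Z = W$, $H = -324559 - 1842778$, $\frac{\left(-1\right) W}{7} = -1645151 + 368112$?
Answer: $\frac{7958140}{13273947} \approx 0.59953$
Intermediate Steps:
$W = 8939273$ ($W = - 7 \left(-1645151 + 368112\right) = \left(-7\right) \left(-1277039\right) = 8939273$)
$H = -2167337$ ($H = -324559 - 1842778 = -2167337$)
$Z = - \frac{8939273}{2}$ ($Z = \left(- \frac{1}{2}\right) 8939273 = - \frac{8939273}{2} \approx -4.4696 \cdot 10^{6}$)
$\frac{q{\left(993,1575 \right)} - 3978196}{Z + H} = \frac{-874 - 3978196}{- \frac{8939273}{2} - 2167337} = - \frac{3979070}{- \frac{13273947}{2}} = \left(-3979070\right) \left(- \frac{2}{13273947}\right) = \frac{7958140}{13273947}$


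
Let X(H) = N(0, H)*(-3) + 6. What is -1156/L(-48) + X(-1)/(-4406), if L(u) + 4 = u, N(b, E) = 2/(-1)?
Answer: 636589/28639 ≈ 22.228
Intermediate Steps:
N(b, E) = -2 (N(b, E) = 2*(-1) = -2)
L(u) = -4 + u
X(H) = 12 (X(H) = -2*(-3) + 6 = 6 + 6 = 12)
-1156/L(-48) + X(-1)/(-4406) = -1156/(-4 - 48) + 12/(-4406) = -1156/(-52) + 12*(-1/4406) = -1156*(-1/52) - 6/2203 = 289/13 - 6/2203 = 636589/28639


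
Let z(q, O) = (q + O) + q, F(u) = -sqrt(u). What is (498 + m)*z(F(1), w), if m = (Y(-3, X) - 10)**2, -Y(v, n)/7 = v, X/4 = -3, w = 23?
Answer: 12999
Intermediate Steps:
X = -12 (X = 4*(-3) = -12)
Y(v, n) = -7*v
z(q, O) = O + 2*q (z(q, O) = (O + q) + q = O + 2*q)
m = 121 (m = (-7*(-3) - 10)**2 = (21 - 10)**2 = 11**2 = 121)
(498 + m)*z(F(1), w) = (498 + 121)*(23 + 2*(-sqrt(1))) = 619*(23 + 2*(-1*1)) = 619*(23 + 2*(-1)) = 619*(23 - 2) = 619*21 = 12999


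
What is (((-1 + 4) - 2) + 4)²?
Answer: 25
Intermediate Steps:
(((-1 + 4) - 2) + 4)² = ((3 - 2) + 4)² = (1 + 4)² = 5² = 25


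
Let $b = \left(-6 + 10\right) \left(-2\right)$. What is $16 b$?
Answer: $-128$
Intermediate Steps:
$b = -8$ ($b = 4 \left(-2\right) = -8$)
$16 b = 16 \left(-8\right) = -128$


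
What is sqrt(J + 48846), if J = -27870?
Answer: 4*sqrt(1311) ≈ 144.83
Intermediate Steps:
sqrt(J + 48846) = sqrt(-27870 + 48846) = sqrt(20976) = 4*sqrt(1311)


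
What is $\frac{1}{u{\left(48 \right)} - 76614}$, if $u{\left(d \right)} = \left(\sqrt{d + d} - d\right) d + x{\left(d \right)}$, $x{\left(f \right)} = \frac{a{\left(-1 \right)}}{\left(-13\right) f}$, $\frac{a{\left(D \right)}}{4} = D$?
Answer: $- \frac{1920548292}{151560435063025} - \frac{4672512 \sqrt{6}}{151560435063025} \approx -1.2747 \cdot 10^{-5}$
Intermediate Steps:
$a{\left(D \right)} = 4 D$
$x{\left(f \right)} = \frac{4}{13 f}$ ($x{\left(f \right)} = \frac{4 \left(-1\right)}{\left(-13\right) f} = - 4 \left(- \frac{1}{13 f}\right) = \frac{4}{13 f}$)
$u{\left(d \right)} = \frac{4}{13 d} + d \left(- d + \sqrt{2} \sqrt{d}\right)$ ($u{\left(d \right)} = \left(\sqrt{d + d} - d\right) d + \frac{4}{13 d} = \left(\sqrt{2 d} - d\right) d + \frac{4}{13 d} = \left(\sqrt{2} \sqrt{d} - d\right) d + \frac{4}{13 d} = \left(- d + \sqrt{2} \sqrt{d}\right) d + \frac{4}{13 d} = d \left(- d + \sqrt{2} \sqrt{d}\right) + \frac{4}{13 d} = \frac{4}{13 d} + d \left(- d + \sqrt{2} \sqrt{d}\right)$)
$\frac{1}{u{\left(48 \right)} - 76614} = \frac{1}{\left(- 48^{2} + \frac{4}{13 \cdot 48} + \sqrt{2} \cdot 48^{\frac{3}{2}}\right) - 76614} = \frac{1}{\left(\left(-1\right) 2304 + \frac{4}{13} \cdot \frac{1}{48} + \sqrt{2} \cdot 192 \sqrt{3}\right) - 76614} = \frac{1}{\left(-2304 + \frac{1}{156} + 192 \sqrt{6}\right) - 76614} = \frac{1}{\left(- \frac{359423}{156} + 192 \sqrt{6}\right) - 76614} = \frac{1}{- \frac{12311207}{156} + 192 \sqrt{6}}$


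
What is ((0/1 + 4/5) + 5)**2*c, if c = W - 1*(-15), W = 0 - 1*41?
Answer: -21866/25 ≈ -874.64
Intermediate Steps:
W = -41 (W = 0 - 41 = -41)
c = -26 (c = -41 - 1*(-15) = -41 + 15 = -26)
((0/1 + 4/5) + 5)**2*c = ((0/1 + 4/5) + 5)**2*(-26) = ((0*1 + 4*(1/5)) + 5)**2*(-26) = ((0 + 4/5) + 5)**2*(-26) = (4/5 + 5)**2*(-26) = (29/5)**2*(-26) = (841/25)*(-26) = -21866/25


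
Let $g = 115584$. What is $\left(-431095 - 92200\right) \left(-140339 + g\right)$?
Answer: $12954167725$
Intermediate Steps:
$\left(-431095 - 92200\right) \left(-140339 + g\right) = \left(-431095 - 92200\right) \left(-140339 + 115584\right) = \left(-523295\right) \left(-24755\right) = 12954167725$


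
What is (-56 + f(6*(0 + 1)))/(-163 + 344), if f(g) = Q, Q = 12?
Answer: -44/181 ≈ -0.24309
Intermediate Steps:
f(g) = 12
(-56 + f(6*(0 + 1)))/(-163 + 344) = (-56 + 12)/(-163 + 344) = -44/181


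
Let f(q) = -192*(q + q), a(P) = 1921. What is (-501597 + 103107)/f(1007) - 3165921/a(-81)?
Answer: -1804510561/1095616 ≈ -1647.0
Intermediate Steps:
f(q) = -384*q
(-501597 + 103107)/f(1007) - 3165921/a(-81) = (-501597 + 103107)/((-384*1007)) - 3165921/1921 = -398490/(-386688) - 3165921*1/1921 = -398490*(-1/386688) - 28017/17 = 66415/64448 - 28017/17 = -1804510561/1095616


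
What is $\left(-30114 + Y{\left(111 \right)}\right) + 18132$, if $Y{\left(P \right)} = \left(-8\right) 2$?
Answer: $-11998$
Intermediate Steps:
$Y{\left(P \right)} = -16$
$\left(-30114 + Y{\left(111 \right)}\right) + 18132 = \left(-30114 - 16\right) + 18132 = -30130 + 18132 = -11998$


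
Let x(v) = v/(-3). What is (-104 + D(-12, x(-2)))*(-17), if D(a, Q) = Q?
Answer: 5270/3 ≈ 1756.7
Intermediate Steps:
x(v) = -v/3 (x(v) = v*(-⅓) = -v/3)
(-104 + D(-12, x(-2)))*(-17) = (-104 - ⅓*(-2))*(-17) = (-104 + ⅔)*(-17) = -310/3*(-17) = 5270/3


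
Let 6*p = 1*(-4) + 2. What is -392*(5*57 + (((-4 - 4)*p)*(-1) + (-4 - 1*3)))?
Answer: -323792/3 ≈ -1.0793e+5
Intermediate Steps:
p = -⅓ (p = (1*(-4) + 2)/6 = (-4 + 2)/6 = (⅙)*(-2) = -⅓ ≈ -0.33333)
-392*(5*57 + (((-4 - 4)*p)*(-1) + (-4 - 1*3))) = -392*(5*57 + (((-4 - 4)*(-⅓))*(-1) + (-4 - 1*3))) = -392*(285 + (-8*(-⅓)*(-1) + (-4 - 3))) = -392*(285 + ((8/3)*(-1) - 7)) = -392*(285 + (-8/3 - 7)) = -392*(285 - 29/3) = -392*826/3 = -323792/3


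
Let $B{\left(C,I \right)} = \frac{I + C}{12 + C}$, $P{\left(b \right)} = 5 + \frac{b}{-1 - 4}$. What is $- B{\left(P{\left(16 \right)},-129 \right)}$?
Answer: $\frac{212}{23} \approx 9.2174$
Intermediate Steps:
$P{\left(b \right)} = 5 - \frac{b}{5}$ ($P{\left(b \right)} = 5 + \frac{b}{-5} = 5 - \frac{b}{5}$)
$B{\left(C,I \right)} = \frac{C + I}{12 + C}$
$- B{\left(P{\left(16 \right)},-129 \right)} = - \frac{\left(5 - \frac{16}{5}\right) - 129}{12 + \left(5 - \frac{16}{5}\right)} = - \frac{\frac{9}{5} - 129}{12 + \frac{9}{5}} = - \frac{-636}{\frac{69}{5} \cdot 5} = - \frac{5 \left(-636\right)}{69 \cdot 5} = \left(-1\right) \left(- \frac{212}{23}\right) = \frac{212}{23}$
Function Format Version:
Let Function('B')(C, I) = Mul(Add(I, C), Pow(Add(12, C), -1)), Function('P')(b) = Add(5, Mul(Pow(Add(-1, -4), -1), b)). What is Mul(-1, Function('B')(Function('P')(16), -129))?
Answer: Rational(212, 23) ≈ 9.2174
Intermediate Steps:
Function('P')(b) = Add(5, Mul(Rational(-1, 5), b)) (Function('P')(b) = Add(5, Mul(Pow(-5, -1), b)) = Add(5, Mul(Rational(-1, 5), b)))
Function('B')(C, I) = Mul(Pow(Add(12, C), -1), Add(C, I)) (Function('B')(C, I) = Mul(Add(C, I), Pow(Add(12, C), -1)) = Mul(Pow(Add(12, C), -1), Add(C, I)))
Mul(-1, Function('B')(Function('P')(16), -129)) = Mul(-1, Mul(Pow(Add(12, Add(5, Mul(Rational(-1, 5), 16))), -1), Add(Add(5, Mul(Rational(-1, 5), 16)), -129))) = Mul(-1, Mul(Pow(Add(12, Add(5, Rational(-16, 5))), -1), Add(Add(5, Rational(-16, 5)), -129))) = Mul(-1, Mul(Pow(Add(12, Rational(9, 5)), -1), Add(Rational(9, 5), -129))) = Mul(-1, Mul(Pow(Rational(69, 5), -1), Rational(-636, 5))) = Mul(-1, Mul(Rational(5, 69), Rational(-636, 5))) = Mul(-1, Rational(-212, 23)) = Rational(212, 23)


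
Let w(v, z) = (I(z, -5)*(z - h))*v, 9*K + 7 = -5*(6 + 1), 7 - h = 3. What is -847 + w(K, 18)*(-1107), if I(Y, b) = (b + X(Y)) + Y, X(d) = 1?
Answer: 1011689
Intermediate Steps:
h = 4 (h = 7 - 1*3 = 7 - 3 = 4)
I(Y, b) = 1 + Y + b (I(Y, b) = (b + 1) + Y = (1 + b) + Y = 1 + Y + b)
K = -14/3 (K = -7/9 + (-5*(6 + 1))/9 = -7/9 + (-5*7)/9 = -7/9 + (⅑)*(-35) = -7/9 - 35/9 = -14/3 ≈ -4.6667)
w(v, z) = v*(-4 + z)² (w(v, z) = ((1 + z - 5)*(z - 1*4))*v = ((-4 + z)*(z - 4))*v = ((-4 + z)*(-4 + z))*v = (-4 + z)²*v = v*(-4 + z)²)
-847 + w(K, 18)*(-1107) = -847 - 14*(-4 + 18)²/3*(-1107) = -847 - 14/3*14²*(-1107) = -847 - 14/3*196*(-1107) = -847 - 2744/3*(-1107) = -847 + 1012536 = 1011689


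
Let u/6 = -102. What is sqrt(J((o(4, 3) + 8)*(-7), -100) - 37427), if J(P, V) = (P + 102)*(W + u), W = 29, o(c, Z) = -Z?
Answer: 2*I*sqrt(19122) ≈ 276.56*I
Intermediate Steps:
u = -612 (u = 6*(-102) = -612)
J(P, V) = -59466 - 583*P (J(P, V) = (P + 102)*(29 - 612) = (102 + P)*(-583) = -59466 - 583*P)
sqrt(J((o(4, 3) + 8)*(-7), -100) - 37427) = sqrt((-59466 - 583*(-1*3 + 8)*(-7)) - 37427) = sqrt((-59466 - 583*(-3 + 8)*(-7)) - 37427) = sqrt((-59466 - 2915*(-7)) - 37427) = sqrt((-59466 - 583*(-35)) - 37427) = sqrt((-59466 + 20405) - 37427) = sqrt(-39061 - 37427) = sqrt(-76488) = 2*I*sqrt(19122)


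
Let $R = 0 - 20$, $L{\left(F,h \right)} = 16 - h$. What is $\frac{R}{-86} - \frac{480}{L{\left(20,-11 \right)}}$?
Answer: $- \frac{6790}{387} \approx -17.545$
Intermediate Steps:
$R = -20$ ($R = 0 - 20 = -20$)
$\frac{R}{-86} - \frac{480}{L{\left(20,-11 \right)}} = - \frac{20}{-86} - \frac{480}{16 - -11} = \left(-20\right) \left(- \frac{1}{86}\right) - \frac{480}{16 + 11} = \frac{10}{43} - \frac{480}{27} = \frac{10}{43} - \frac{160}{9} = - \frac{6790}{387}$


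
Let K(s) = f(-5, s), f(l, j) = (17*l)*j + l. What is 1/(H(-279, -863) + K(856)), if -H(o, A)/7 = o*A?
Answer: -1/1758204 ≈ -5.6876e-7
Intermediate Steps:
f(l, j) = l + 17*j*l (f(l, j) = 17*j*l + l = l + 17*j*l)
K(s) = -5 - 85*s (K(s) = -5*(1 + 17*s) = -5 - 85*s)
H(o, A) = -7*A*o (H(o, A) = -7*o*A = -7*A*o)
1/(H(-279, -863) + K(856)) = 1/(-7*(-863)*(-279) + (-5 - 85*856)) = 1/(-1685439 + (-5 - 72760)) = 1/(-1685439 - 72765) = 1/(-1758204) = -1/1758204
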